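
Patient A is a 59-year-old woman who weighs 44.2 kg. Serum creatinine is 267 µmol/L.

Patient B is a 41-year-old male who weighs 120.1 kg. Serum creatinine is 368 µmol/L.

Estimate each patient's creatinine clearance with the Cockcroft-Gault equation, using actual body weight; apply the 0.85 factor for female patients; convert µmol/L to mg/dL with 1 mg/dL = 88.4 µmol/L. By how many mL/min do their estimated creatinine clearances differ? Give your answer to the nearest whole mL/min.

Patient A: SCr = 267 / 88.4 = 3.02 mg/dL
Patient A: CrCl = (140 − 59) × 44.2 / (72 × 3.02) × 0.85 = 3580.2 / 217.44 × 0.85 ≈ 14.0 mL/min
Patient B: SCr = 368 / 88.4 = 4.163 mg/dL
Patient B: CrCl = (140 − 41) × 120.1 / (72 × 4.163) = 11889.9 / 299.74 ≈ 39.7 mL/min
|14.0 − 39.7| = 25.7 mL/min

26 mL/min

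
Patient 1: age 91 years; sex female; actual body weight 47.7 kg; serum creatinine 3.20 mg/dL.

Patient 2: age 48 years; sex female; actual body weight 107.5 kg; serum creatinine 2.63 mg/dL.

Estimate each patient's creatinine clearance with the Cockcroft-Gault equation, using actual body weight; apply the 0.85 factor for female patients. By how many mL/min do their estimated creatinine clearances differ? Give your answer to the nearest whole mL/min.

36 mL/min

Patient 1: CrCl = (140 − 91) × 47.7 / (72 × 3.2) × 0.85 = 2337.3 / 230.40 × 0.85 ≈ 8.6 mL/min
Patient 2: CrCl = (140 − 48) × 107.5 / (72 × 2.63) × 0.85 = 9890.0 / 189.36 × 0.85 ≈ 44.4 mL/min
|8.6 − 44.4| = 35.8 mL/min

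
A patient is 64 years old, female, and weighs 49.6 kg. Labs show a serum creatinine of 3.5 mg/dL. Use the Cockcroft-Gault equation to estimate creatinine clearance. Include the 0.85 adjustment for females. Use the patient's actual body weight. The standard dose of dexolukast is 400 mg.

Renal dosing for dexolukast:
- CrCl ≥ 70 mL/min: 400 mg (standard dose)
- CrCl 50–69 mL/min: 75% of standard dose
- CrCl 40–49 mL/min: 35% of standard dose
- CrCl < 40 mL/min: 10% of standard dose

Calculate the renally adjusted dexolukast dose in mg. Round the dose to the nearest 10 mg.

40 mg

CrCl = (140 − 64) × 49.6 / (72 × 3.5) × 0.85 = 3769.6 / 252.00 × 0.85 ≈ 12.7 mL/min
CrCl ≈ 13 mL/min → bracket < 40 mL/min.
10% of 400 mg = 40 mg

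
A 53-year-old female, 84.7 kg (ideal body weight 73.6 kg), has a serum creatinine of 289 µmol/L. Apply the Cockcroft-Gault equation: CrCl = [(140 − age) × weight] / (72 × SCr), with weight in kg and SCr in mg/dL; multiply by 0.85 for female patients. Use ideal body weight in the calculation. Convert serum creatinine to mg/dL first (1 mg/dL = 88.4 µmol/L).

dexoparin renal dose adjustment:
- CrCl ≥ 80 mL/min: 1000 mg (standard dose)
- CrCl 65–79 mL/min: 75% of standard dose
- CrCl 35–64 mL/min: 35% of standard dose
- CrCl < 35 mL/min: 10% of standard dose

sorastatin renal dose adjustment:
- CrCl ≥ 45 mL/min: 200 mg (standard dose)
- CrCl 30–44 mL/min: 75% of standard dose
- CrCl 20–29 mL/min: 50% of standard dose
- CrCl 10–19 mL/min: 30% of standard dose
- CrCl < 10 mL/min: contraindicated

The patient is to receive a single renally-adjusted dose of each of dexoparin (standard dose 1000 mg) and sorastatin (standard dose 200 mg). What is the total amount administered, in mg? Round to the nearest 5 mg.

SCr = 289 / 88.4 = 3.269 mg/dL
CrCl = (140 − 53) × 73.6 / (72 × 3.269) × 0.85 = 6403.2 / 235.37 × 0.85 ≈ 23.1 mL/min
CrCl ≈ 23 mL/min.
dexoparin: < 35 mL/min → 10% of 1000 mg = 100 mg.
sorastatin: 20–29 mL/min → 50% of 200 mg = 100 mg.
Total = 100 + 100 = 200 mg.

200 mg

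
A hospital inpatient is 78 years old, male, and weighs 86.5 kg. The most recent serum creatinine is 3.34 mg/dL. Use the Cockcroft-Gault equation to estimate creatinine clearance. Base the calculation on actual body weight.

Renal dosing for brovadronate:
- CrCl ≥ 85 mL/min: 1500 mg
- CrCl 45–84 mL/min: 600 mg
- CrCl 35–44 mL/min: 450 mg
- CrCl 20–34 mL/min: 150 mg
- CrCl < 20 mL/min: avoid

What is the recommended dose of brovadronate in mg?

CrCl = (140 − 78) × 86.5 / (72 × 3.34) = 5363.0 / 240.48 ≈ 22.3 mL/min
CrCl ≈ 22 mL/min → bracket 20–34 mL/min.
Dose for this bracket: 150 mg.

150 mg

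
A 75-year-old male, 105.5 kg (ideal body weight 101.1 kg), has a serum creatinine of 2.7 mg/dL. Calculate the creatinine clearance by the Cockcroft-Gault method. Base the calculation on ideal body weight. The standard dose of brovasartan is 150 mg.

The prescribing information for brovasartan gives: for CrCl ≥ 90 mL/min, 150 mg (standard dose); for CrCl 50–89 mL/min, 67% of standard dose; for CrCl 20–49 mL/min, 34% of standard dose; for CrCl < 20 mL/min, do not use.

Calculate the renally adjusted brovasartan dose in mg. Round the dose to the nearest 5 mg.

50 mg

CrCl = (140 − 75) × 101.1 / (72 × 2.7) = 6571.5 / 194.40 ≈ 33.8 mL/min
CrCl ≈ 34 mL/min → bracket 20–49 mL/min.
34% of 150 mg = 51 mg → 50 mg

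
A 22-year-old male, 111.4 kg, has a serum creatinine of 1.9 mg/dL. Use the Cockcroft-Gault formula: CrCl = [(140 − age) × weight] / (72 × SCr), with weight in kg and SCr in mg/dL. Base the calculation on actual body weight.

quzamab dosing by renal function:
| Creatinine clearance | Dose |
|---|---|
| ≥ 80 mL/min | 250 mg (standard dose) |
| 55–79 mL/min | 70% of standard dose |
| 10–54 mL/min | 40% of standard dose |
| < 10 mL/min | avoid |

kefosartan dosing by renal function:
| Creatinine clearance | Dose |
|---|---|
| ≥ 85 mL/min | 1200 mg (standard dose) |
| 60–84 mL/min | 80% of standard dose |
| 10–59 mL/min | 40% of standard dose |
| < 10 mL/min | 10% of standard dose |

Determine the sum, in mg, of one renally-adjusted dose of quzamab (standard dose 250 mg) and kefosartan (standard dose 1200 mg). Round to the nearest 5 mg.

1450 mg

CrCl = (140 − 22) × 111.4 / (72 × 1.9) = 13145.2 / 136.80 ≈ 96.1 mL/min
CrCl ≈ 96 mL/min.
quzamab: ≥ 80 mL/min → 100% of 250 mg = 250 mg.
kefosartan: ≥ 85 mL/min → 100% of 1200 mg = 1200 mg.
Total = 250 + 1200 = 1450 mg.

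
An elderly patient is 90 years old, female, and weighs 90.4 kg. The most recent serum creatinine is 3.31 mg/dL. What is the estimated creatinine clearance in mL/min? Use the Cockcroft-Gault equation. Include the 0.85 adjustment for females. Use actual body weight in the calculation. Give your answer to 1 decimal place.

CrCl = (140 − 90) × 90.4 / (72 × 3.31) × 0.85 = 4520.0 / 238.32 × 0.85 ≈ 16.1 mL/min

16.1 mL/min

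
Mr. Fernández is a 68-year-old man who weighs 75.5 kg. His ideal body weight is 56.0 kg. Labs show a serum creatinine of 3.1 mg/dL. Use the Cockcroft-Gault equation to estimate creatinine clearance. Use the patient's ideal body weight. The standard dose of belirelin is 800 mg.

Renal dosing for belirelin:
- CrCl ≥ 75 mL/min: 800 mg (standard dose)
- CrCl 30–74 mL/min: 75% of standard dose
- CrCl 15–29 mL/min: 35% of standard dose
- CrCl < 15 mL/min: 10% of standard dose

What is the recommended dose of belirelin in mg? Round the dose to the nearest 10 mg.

CrCl = (140 − 68) × 56 / (72 × 3.1) = 4032.0 / 223.20 ≈ 18.1 mL/min
CrCl ≈ 18 mL/min → bracket 15–29 mL/min.
35% of 800 mg = 280 mg

280 mg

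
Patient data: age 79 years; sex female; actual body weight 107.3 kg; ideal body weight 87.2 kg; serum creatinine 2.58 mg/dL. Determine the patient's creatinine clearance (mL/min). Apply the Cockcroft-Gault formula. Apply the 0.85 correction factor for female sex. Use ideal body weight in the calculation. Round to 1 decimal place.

24.3 mL/min

CrCl = (140 − 79) × 87.2 / (72 × 2.58) × 0.85 = 5319.2 / 185.76 × 0.85 ≈ 24.3 mL/min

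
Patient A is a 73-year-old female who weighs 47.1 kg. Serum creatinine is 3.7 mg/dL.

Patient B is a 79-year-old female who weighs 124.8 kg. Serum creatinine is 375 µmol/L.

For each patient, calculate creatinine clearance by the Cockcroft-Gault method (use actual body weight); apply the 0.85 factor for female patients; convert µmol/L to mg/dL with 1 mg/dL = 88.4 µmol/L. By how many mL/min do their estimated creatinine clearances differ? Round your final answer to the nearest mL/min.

11 mL/min

Patient A: CrCl = (140 − 73) × 47.1 / (72 × 3.7) × 0.85 = 3155.7 / 266.40 × 0.85 ≈ 10.1 mL/min
Patient B: SCr = 375 / 88.4 = 4.242 mg/dL
Patient B: CrCl = (140 − 79) × 124.8 / (72 × 4.242) × 0.85 = 7612.8 / 305.42 × 0.85 ≈ 21.2 mL/min
|10.1 − 21.2| = 11.1 mL/min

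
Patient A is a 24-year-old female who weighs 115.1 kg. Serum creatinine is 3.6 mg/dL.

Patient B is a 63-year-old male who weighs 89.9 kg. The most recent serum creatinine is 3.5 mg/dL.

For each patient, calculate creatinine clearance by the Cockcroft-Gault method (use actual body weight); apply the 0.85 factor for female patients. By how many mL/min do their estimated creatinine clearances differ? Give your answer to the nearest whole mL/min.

16 mL/min

Patient A: CrCl = (140 − 24) × 115.1 / (72 × 3.6) × 0.85 = 13351.6 / 259.20 × 0.85 ≈ 43.8 mL/min
Patient B: CrCl = (140 − 63) × 89.9 / (72 × 3.5) = 6922.3 / 252.00 ≈ 27.5 mL/min
|43.8 − 27.5| = 16.3 mL/min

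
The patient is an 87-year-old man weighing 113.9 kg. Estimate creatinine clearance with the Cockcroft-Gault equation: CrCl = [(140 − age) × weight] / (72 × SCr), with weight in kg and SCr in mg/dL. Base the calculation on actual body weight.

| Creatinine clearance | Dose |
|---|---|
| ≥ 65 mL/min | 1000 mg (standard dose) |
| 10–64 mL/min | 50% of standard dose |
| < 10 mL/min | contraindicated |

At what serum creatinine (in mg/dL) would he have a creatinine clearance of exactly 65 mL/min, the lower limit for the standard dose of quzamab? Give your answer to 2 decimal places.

1.29 mg/dL

Standard dose requires CrCl ≥ 65 mL/min.
Set (140 − 87) × 113.9 / (72 × SCr) = 65
SCr = (140 − 87) × 113.9 / (72 × 65) = 1.290 mg/dL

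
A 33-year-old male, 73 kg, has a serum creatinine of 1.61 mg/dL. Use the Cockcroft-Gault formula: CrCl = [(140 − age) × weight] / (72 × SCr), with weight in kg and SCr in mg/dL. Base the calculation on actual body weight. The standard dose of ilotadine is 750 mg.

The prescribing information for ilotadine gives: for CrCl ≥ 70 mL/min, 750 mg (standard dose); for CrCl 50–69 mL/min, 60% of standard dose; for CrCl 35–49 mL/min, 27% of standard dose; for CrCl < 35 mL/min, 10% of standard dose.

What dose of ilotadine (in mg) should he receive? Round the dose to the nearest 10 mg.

450 mg

CrCl = (140 − 33) × 73 / (72 × 1.61) = 7811.0 / 115.92 ≈ 67.4 mL/min
CrCl ≈ 67 mL/min → bracket 50–69 mL/min.
60% of 750 mg = 450 mg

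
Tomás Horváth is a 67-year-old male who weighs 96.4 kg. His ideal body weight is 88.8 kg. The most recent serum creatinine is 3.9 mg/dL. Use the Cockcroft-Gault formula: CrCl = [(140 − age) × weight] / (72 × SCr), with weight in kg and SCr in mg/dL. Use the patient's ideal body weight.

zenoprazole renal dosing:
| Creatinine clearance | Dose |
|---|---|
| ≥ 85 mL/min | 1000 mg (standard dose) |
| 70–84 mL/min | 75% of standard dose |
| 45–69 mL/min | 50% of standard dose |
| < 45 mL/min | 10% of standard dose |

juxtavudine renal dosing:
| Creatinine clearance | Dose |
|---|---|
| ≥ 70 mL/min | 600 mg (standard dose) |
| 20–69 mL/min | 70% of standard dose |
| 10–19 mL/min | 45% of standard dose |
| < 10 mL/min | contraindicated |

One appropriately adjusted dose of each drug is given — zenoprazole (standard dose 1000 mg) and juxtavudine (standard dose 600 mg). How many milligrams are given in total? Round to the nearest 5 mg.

520 mg

CrCl = (140 − 67) × 88.8 / (72 × 3.9) = 6482.4 / 280.80 ≈ 23.1 mL/min
CrCl ≈ 23 mL/min.
zenoprazole: < 45 mL/min → 10% of 1000 mg = 100 mg.
juxtavudine: 20–69 mL/min → 70% of 600 mg = 420 mg.
Total = 100 + 420 = 520 mg.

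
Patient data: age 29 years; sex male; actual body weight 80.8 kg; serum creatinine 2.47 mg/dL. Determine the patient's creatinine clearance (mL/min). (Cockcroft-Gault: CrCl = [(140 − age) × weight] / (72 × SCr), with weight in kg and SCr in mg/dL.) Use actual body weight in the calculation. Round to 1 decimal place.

50.4 mL/min

CrCl = (140 − 29) × 80.8 / (72 × 2.47) = 8968.8 / 177.84 ≈ 50.4 mL/min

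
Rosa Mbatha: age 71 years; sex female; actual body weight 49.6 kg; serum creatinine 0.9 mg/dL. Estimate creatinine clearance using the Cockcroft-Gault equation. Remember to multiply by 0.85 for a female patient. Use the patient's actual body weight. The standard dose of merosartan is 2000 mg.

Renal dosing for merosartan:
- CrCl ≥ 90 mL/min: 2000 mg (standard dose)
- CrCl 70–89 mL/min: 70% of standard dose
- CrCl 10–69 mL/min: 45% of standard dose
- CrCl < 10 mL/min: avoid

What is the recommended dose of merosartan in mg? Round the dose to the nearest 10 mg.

900 mg

CrCl = (140 − 71) × 49.6 / (72 × 0.9) × 0.85 = 3422.4 / 64.80 × 0.85 ≈ 44.9 mL/min
CrCl ≈ 45 mL/min → bracket 10–69 mL/min.
45% of 2000 mg = 900 mg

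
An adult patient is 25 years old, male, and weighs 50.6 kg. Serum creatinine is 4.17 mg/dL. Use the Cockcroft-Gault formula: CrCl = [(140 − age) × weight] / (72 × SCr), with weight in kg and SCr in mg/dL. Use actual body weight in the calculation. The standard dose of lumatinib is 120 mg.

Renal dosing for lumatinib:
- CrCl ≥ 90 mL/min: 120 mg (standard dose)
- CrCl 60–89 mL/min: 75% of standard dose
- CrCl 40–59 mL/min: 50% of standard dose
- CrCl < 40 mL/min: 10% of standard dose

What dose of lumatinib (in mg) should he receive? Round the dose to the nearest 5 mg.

10 mg

CrCl = (140 − 25) × 50.6 / (72 × 4.17) = 5819.0 / 300.24 ≈ 19.4 mL/min
CrCl ≈ 19 mL/min → bracket < 40 mL/min.
10% of 120 mg = 12 mg → 10 mg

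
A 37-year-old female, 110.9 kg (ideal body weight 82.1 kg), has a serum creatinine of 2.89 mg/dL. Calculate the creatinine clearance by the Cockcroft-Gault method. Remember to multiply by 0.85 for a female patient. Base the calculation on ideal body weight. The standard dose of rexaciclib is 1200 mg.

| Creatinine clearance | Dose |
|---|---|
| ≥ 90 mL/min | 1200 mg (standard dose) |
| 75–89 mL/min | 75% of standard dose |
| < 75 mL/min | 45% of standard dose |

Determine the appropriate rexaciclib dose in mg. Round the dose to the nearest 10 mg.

CrCl = (140 − 37) × 82.1 / (72 × 2.89) × 0.85 = 8456.3 / 208.08 × 0.85 ≈ 34.5 mL/min
CrCl ≈ 35 mL/min → bracket < 75 mL/min.
45% of 1200 mg = 540 mg

540 mg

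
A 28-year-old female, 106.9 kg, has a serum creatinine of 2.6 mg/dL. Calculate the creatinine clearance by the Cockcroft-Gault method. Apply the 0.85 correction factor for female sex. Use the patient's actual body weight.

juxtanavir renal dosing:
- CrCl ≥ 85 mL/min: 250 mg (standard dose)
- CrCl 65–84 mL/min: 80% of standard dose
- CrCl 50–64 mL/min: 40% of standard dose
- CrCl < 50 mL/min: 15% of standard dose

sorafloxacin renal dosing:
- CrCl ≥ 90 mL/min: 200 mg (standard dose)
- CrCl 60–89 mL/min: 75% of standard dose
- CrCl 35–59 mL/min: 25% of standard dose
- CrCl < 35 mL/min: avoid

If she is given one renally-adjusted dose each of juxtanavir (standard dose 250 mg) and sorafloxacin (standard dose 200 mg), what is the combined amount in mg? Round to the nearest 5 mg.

CrCl = (140 − 28) × 106.9 / (72 × 2.6) × 0.85 = 11972.8 / 187.20 × 0.85 ≈ 54.4 mL/min
CrCl ≈ 54 mL/min.
juxtanavir: 50–64 mL/min → 40% of 250 mg = 100 mg.
sorafloxacin: 35–59 mL/min → 25% of 200 mg = 50 mg.
Total = 100 + 50 = 150 mg.

150 mg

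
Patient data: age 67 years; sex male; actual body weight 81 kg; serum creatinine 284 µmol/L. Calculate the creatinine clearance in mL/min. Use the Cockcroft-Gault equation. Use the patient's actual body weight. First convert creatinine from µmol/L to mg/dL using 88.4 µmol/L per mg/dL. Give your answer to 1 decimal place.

25.6 mL/min

SCr = 284 / 88.4 = 3.213 mg/dL
CrCl = (140 − 67) × 81 / (72 × 3.213) = 5913.0 / 231.34 ≈ 25.6 mL/min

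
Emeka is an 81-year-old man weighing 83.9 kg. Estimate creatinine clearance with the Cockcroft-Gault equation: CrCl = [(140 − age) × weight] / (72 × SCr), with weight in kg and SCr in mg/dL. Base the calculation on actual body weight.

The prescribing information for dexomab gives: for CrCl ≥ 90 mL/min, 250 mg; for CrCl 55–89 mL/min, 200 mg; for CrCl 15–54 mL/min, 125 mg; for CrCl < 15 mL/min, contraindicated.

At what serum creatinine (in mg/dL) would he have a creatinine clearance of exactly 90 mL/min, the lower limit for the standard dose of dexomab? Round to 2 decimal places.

0.76 mg/dL

Standard dose requires CrCl ≥ 90 mL/min.
Set (140 − 81) × 83.9 / (72 × SCr) = 90
SCr = (140 − 81) × 83.9 / (72 × 90) = 0.764 mg/dL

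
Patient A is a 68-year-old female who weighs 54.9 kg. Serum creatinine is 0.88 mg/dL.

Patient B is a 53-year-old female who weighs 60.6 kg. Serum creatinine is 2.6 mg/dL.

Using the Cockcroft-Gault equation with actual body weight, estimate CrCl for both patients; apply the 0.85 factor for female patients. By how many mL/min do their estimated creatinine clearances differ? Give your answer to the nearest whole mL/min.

Patient A: CrCl = (140 − 68) × 54.9 / (72 × 0.88) × 0.85 = 3952.8 / 63.36 × 0.85 ≈ 53.0 mL/min
Patient B: CrCl = (140 − 53) × 60.6 / (72 × 2.6) × 0.85 = 5272.2 / 187.20 × 0.85 ≈ 23.9 mL/min
|53.0 − 23.9| = 29.1 mL/min

29 mL/min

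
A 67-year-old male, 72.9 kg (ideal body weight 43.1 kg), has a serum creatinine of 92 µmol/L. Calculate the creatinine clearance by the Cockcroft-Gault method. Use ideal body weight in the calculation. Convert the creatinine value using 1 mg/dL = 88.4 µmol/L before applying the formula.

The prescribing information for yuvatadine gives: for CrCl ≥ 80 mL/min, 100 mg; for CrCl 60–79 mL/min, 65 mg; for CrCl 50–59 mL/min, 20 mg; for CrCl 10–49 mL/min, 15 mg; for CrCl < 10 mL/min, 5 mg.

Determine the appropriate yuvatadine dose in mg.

15 mg

SCr = 92 / 88.4 = 1.041 mg/dL
CrCl = (140 − 67) × 43.1 / (72 × 1.041) = 3146.3 / 74.95 ≈ 42.0 mL/min
CrCl ≈ 42 mL/min → bracket 10–49 mL/min.
Dose for this bracket: 15 mg.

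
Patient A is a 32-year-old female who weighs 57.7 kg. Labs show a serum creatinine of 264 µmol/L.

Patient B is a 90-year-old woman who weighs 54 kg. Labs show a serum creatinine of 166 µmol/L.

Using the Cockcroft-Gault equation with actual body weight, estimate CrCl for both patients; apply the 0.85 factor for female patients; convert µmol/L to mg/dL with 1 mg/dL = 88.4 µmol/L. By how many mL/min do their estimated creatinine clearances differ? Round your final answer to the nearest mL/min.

8 mL/min

Patient A: SCr = 264 / 88.4 = 2.986 mg/dL
Patient A: CrCl = (140 − 32) × 57.7 / (72 × 2.986) × 0.85 = 6231.6 / 214.99 × 0.85 ≈ 24.6 mL/min
Patient B: SCr = 166 / 88.4 = 1.878 mg/dL
Patient B: CrCl = (140 − 90) × 54 / (72 × 1.878) × 0.85 = 2700.0 / 135.22 × 0.85 ≈ 17.0 mL/min
|24.6 − 17.0| = 7.6 mL/min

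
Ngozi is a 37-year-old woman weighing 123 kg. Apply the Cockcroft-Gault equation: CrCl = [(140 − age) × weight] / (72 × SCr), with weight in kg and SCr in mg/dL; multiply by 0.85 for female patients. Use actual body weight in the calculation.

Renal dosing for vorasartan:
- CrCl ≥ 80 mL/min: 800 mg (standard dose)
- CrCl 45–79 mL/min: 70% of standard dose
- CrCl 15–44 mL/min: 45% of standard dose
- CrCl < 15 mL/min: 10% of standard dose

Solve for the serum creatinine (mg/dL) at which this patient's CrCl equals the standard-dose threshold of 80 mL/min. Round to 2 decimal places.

Standard dose requires CrCl ≥ 80 mL/min.
Set (140 − 37) × 123 × 0.85 / (72 × SCr) = 80
SCr = (140 − 37) × 123 × 0.85 / (72 × 80) = 1.870 mg/dL

1.87 mg/dL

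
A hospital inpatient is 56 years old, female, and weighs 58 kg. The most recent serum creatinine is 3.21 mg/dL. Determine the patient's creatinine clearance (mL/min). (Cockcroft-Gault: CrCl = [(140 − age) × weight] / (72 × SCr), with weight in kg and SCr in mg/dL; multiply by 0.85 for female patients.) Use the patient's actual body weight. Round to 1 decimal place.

17.9 mL/min

CrCl = (140 − 56) × 58 / (72 × 3.21) × 0.85 = 4872.0 / 231.12 × 0.85 ≈ 17.9 mL/min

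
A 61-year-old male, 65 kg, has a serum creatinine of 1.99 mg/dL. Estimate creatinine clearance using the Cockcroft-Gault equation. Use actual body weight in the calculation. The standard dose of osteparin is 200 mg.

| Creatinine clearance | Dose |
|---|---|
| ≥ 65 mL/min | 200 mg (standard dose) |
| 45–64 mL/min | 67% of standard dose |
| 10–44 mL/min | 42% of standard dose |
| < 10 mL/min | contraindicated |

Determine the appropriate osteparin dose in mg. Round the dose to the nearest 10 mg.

80 mg

CrCl = (140 − 61) × 65 / (72 × 1.99) = 5135.0 / 143.28 ≈ 35.8 mL/min
CrCl ≈ 36 mL/min → bracket 10–44 mL/min.
42% of 200 mg = 84 mg → 80 mg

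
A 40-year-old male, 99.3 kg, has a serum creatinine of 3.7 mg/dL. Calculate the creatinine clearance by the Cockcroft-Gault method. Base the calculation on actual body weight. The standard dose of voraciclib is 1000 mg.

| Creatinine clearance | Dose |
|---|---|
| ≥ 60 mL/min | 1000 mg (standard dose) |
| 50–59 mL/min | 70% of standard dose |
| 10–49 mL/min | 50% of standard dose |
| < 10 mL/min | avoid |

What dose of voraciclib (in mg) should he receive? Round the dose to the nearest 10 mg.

CrCl = (140 − 40) × 99.3 / (72 × 3.7) = 9930.0 / 266.40 ≈ 37.3 mL/min
CrCl ≈ 37 mL/min → bracket 10–49 mL/min.
50% of 1000 mg = 500 mg

500 mg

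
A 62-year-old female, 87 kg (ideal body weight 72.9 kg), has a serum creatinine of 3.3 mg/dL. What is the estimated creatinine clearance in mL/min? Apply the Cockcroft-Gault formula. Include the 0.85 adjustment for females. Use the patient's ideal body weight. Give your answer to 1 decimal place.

CrCl = (140 − 62) × 72.9 / (72 × 3.3) × 0.85 = 5686.2 / 237.60 × 0.85 ≈ 20.3 mL/min

20.3 mL/min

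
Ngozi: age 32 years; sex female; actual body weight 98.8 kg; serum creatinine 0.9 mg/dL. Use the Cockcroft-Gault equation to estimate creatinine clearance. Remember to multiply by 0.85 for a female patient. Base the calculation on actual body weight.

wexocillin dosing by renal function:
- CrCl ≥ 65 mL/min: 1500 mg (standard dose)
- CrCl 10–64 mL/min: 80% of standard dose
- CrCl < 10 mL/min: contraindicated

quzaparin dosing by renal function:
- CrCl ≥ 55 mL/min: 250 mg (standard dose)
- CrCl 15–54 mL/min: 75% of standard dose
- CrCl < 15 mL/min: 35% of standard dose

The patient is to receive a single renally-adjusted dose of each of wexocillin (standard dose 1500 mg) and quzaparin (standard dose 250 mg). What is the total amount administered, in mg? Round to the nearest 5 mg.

CrCl = (140 − 32) × 98.8 / (72 × 0.9) × 0.85 = 10670.4 / 64.80 × 0.85 ≈ 140.0 mL/min
CrCl ≈ 140 mL/min.
wexocillin: ≥ 65 mL/min → 100% of 1500 mg = 1500 mg.
quzaparin: ≥ 55 mL/min → 100% of 250 mg = 250 mg.
Total = 1500 + 250 = 1750 mg.

1750 mg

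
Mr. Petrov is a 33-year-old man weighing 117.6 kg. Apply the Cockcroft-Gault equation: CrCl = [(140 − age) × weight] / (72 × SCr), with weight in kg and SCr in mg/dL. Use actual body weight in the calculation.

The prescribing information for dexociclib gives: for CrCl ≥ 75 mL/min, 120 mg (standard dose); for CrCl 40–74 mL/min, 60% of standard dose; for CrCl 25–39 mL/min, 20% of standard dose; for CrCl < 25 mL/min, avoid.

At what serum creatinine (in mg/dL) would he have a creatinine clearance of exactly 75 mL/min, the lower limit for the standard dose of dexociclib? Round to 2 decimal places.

Standard dose requires CrCl ≥ 75 mL/min.
Set (140 − 33) × 117.6 / (72 × SCr) = 75
SCr = (140 − 33) × 117.6 / (72 × 75) = 2.330 mg/dL

2.33 mg/dL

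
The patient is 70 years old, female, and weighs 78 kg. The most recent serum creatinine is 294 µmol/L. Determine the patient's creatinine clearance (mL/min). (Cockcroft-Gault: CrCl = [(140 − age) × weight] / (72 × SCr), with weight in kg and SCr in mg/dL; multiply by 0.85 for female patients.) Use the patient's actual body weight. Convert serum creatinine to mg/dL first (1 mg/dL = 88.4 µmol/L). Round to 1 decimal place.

19.4 mL/min

SCr = 294 / 88.4 = 3.326 mg/dL
CrCl = (140 − 70) × 78 / (72 × 3.326) × 0.85 = 5460.0 / 239.47 × 0.85 ≈ 19.4 mL/min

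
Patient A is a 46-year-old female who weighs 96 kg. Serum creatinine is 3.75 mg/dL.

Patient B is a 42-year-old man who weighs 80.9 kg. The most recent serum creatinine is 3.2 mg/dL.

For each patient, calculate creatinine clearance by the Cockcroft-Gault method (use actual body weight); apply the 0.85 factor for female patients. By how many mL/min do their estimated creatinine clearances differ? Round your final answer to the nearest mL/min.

Patient A: CrCl = (140 − 46) × 96 / (72 × 3.75) × 0.85 = 9024.0 / 270.00 × 0.85 ≈ 28.4 mL/min
Patient B: CrCl = (140 − 42) × 80.9 / (72 × 3.2) = 7928.2 / 230.40 ≈ 34.4 mL/min
|28.4 − 34.4| = 6.0 mL/min

6 mL/min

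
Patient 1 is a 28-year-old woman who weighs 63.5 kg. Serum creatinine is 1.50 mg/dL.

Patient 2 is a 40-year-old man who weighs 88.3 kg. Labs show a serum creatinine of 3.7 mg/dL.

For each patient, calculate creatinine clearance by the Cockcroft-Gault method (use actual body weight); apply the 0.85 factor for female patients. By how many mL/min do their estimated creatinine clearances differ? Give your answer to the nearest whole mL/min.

23 mL/min

Patient 1: CrCl = (140 − 28) × 63.5 / (72 × 1.5) × 0.85 = 7112.0 / 108.00 × 0.85 ≈ 56.0 mL/min
Patient 2: CrCl = (140 − 40) × 88.3 / (72 × 3.7) = 8830.0 / 266.40 ≈ 33.1 mL/min
|56.0 − 33.1| = 22.9 mL/min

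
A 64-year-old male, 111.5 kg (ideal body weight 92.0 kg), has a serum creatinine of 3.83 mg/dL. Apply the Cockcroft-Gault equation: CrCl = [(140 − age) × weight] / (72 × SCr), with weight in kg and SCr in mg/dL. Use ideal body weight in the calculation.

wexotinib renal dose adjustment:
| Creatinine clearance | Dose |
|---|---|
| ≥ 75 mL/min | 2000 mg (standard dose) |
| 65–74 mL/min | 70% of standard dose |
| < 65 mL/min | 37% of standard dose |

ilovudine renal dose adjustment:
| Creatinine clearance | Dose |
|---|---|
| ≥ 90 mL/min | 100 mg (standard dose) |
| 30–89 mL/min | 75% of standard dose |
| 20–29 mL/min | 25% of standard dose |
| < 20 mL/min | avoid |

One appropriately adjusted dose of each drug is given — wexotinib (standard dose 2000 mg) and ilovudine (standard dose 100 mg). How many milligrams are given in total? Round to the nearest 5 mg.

765 mg

CrCl = (140 − 64) × 92 / (72 × 3.83) = 6992.0 / 275.76 ≈ 25.4 mL/min
CrCl ≈ 25 mL/min.
wexotinib: < 65 mL/min → 37% of 2000 mg = 740 mg.
ilovudine: 20–29 mL/min → 25% of 100 mg = 25 mg.
Total = 740 + 25 = 765 mg.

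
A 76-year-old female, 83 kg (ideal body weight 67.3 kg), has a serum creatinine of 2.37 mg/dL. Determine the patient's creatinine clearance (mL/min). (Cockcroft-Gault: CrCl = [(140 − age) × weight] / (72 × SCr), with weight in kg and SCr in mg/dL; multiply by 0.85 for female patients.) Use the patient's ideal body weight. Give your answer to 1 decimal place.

CrCl = (140 − 76) × 67.3 / (72 × 2.37) × 0.85 = 4307.2 / 170.64 × 0.85 ≈ 21.5 mL/min

21.5 mL/min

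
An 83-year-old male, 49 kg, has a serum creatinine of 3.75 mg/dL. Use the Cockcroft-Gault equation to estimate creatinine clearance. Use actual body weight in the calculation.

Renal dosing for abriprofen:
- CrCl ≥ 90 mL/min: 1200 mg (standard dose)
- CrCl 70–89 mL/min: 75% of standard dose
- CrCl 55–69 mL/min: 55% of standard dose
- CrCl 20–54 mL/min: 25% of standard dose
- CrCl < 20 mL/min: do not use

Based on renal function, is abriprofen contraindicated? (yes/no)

yes

CrCl = (140 − 83) × 49 / (72 × 3.75) = 2793.0 / 270.00 ≈ 10.3 mL/min
CrCl ≈ 10 mL/min, which is < 20 mL/min.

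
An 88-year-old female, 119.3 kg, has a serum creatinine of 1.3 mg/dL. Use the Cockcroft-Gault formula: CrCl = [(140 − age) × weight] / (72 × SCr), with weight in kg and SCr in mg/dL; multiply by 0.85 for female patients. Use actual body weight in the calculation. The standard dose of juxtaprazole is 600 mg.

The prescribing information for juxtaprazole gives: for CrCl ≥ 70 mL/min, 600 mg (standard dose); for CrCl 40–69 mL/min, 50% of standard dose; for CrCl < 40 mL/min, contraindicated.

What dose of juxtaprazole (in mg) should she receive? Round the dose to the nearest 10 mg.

300 mg

CrCl = (140 − 88) × 119.3 / (72 × 1.3) × 0.85 = 6203.6 / 93.60 × 0.85 ≈ 56.3 mL/min
CrCl ≈ 56 mL/min → bracket 40–69 mL/min.
50% of 600 mg = 300 mg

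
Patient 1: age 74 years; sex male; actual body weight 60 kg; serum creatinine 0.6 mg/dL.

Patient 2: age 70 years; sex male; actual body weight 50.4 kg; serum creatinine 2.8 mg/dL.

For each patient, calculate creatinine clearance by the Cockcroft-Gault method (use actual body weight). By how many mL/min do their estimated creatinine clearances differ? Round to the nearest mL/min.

74 mL/min

Patient 1: CrCl = (140 − 74) × 60 / (72 × 0.6) = 3960.0 / 43.20 ≈ 91.7 mL/min
Patient 2: CrCl = (140 − 70) × 50.4 / (72 × 2.8) = 3528.0 / 201.60 ≈ 17.5 mL/min
|91.7 − 17.5| = 74.2 mL/min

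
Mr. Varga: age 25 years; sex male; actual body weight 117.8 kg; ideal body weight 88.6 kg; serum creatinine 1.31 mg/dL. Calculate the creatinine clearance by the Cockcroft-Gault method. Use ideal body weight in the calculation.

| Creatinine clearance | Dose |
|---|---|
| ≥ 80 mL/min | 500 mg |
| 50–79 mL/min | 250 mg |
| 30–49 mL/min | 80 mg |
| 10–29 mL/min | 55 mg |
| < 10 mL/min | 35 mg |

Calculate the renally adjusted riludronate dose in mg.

CrCl = (140 − 25) × 88.6 / (72 × 1.31) = 10189.0 / 94.32 ≈ 108.0 mL/min
CrCl ≈ 108 mL/min → bracket ≥ 80 mL/min.
Dose for this bracket: 500 mg.

500 mg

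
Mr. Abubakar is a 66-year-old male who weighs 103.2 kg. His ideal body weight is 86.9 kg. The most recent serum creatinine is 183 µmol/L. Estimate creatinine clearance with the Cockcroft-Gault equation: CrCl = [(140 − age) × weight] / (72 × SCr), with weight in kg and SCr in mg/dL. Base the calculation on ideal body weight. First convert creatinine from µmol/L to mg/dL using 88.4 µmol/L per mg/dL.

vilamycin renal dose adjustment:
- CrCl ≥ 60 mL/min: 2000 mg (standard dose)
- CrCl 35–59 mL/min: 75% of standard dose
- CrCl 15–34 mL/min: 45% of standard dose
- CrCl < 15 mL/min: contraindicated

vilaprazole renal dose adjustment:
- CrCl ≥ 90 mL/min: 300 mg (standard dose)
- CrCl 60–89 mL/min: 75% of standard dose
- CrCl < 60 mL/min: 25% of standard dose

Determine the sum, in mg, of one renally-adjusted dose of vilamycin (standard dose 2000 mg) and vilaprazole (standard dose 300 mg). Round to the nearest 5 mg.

1575 mg

SCr = 183 / 88.4 = 2.07 mg/dL
CrCl = (140 − 66) × 86.9 / (72 × 2.07) = 6430.6 / 149.04 ≈ 43.1 mL/min
CrCl ≈ 43 mL/min.
vilamycin: 35–59 mL/min → 75% of 2000 mg = 1500 mg.
vilaprazole: < 60 mL/min → 25% of 300 mg = 75 mg.
Total = 1500 + 75 = 1575 mg.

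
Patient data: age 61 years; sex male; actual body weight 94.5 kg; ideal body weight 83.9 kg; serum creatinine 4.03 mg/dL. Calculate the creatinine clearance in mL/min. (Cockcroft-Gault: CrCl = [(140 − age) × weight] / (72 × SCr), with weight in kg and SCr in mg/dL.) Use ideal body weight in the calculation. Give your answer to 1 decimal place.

22.8 mL/min

CrCl = (140 − 61) × 83.9 / (72 × 4.03) = 6628.1 / 290.16 ≈ 22.8 mL/min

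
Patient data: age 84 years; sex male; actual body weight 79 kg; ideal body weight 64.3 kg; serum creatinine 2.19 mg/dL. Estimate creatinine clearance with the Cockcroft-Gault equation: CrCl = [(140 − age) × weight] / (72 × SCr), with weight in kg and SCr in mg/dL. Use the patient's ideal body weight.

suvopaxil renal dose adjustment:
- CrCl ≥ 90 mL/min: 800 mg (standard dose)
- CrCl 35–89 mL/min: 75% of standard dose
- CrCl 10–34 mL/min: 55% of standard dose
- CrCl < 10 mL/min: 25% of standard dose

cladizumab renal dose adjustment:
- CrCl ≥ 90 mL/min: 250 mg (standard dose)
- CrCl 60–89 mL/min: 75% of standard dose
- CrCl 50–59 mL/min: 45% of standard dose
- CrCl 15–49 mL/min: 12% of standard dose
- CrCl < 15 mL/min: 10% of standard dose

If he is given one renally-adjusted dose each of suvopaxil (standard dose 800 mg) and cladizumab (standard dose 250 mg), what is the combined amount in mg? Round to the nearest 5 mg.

CrCl = (140 − 84) × 64.3 / (72 × 2.19) = 3600.8 / 157.68 ≈ 22.8 mL/min
CrCl ≈ 23 mL/min.
suvopaxil: 10–34 mL/min → 55% of 800 mg = 440 mg.
cladizumab: 15–49 mL/min → 12% of 250 mg = 30 mg.
Total = 440 + 30 = 470 mg.

470 mg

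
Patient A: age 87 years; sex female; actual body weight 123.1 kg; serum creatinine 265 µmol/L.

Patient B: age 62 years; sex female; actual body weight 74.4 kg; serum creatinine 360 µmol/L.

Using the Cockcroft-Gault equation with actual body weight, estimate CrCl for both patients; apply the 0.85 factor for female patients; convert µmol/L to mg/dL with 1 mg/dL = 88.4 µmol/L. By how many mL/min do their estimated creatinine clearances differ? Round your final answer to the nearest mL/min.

9 mL/min

Patient A: SCr = 265 / 88.4 = 2.998 mg/dL
Patient A: CrCl = (140 − 87) × 123.1 / (72 × 2.998) × 0.85 = 6524.3 / 215.86 × 0.85 ≈ 25.7 mL/min
Patient B: SCr = 360 / 88.4 = 4.072 mg/dL
Patient B: CrCl = (140 − 62) × 74.4 / (72 × 4.072) × 0.85 = 5803.2 / 293.18 × 0.85 ≈ 16.8 mL/min
|25.7 − 16.8| = 8.9 mL/min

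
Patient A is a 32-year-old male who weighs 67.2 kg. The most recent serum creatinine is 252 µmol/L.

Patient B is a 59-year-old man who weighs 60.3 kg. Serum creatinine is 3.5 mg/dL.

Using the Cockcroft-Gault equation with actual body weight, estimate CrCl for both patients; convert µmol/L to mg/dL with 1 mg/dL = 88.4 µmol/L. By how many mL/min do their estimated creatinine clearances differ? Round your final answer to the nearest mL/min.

Patient A: SCr = 252 / 88.4 = 2.851 mg/dL
Patient A: CrCl = (140 − 32) × 67.2 / (72 × 2.851) = 7257.6 / 205.27 ≈ 35.4 mL/min
Patient B: CrCl = (140 − 59) × 60.3 / (72 × 3.5) = 4884.3 / 252.00 ≈ 19.4 mL/min
|35.4 − 19.4| = 16.0 mL/min

16 mL/min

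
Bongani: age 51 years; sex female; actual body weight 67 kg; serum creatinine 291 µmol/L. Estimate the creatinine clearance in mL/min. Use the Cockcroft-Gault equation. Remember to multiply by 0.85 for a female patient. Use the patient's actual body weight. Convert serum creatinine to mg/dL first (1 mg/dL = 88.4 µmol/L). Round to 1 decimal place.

21.4 mL/min

SCr = 291 / 88.4 = 3.292 mg/dL
CrCl = (140 − 51) × 67 / (72 × 3.292) × 0.85 = 5963.0 / 237.02 × 0.85 ≈ 21.4 mL/min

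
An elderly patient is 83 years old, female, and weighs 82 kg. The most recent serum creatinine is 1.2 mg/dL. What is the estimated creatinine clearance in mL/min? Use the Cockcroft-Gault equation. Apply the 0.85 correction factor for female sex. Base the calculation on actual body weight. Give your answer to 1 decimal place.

CrCl = (140 − 83) × 82 / (72 × 1.2) × 0.85 = 4674.0 / 86.40 × 0.85 ≈ 46.0 mL/min

46.0 mL/min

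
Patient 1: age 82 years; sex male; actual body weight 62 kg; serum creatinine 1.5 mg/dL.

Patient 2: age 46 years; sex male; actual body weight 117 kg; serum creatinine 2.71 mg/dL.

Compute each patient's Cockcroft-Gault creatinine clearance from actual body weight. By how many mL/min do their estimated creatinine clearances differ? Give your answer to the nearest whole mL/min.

23 mL/min

Patient 1: CrCl = (140 − 82) × 62 / (72 × 1.5) = 3596.0 / 108.00 ≈ 33.3 mL/min
Patient 2: CrCl = (140 − 46) × 117 / (72 × 2.71) = 10998.0 / 195.12 ≈ 56.4 mL/min
|33.3 − 56.4| = 23.1 mL/min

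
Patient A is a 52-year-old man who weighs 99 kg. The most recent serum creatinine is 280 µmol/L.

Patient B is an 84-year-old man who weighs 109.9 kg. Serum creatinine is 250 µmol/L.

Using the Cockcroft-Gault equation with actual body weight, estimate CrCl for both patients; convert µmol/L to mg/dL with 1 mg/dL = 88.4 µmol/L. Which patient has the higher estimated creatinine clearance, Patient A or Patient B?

Patient A: SCr = 280 / 88.4 = 3.167 mg/dL
Patient A: CrCl = (140 − 52) × 99 / (72 × 3.167) = 8712.0 / 228.02 ≈ 38.2 mL/min
Patient B: SCr = 250 / 88.4 = 2.828 mg/dL
Patient B: CrCl = (140 − 84) × 109.9 / (72 × 2.828) = 6154.4 / 203.62 ≈ 30.2 mL/min
38.2 vs 30.2 mL/min → Patient A is higher.

Patient A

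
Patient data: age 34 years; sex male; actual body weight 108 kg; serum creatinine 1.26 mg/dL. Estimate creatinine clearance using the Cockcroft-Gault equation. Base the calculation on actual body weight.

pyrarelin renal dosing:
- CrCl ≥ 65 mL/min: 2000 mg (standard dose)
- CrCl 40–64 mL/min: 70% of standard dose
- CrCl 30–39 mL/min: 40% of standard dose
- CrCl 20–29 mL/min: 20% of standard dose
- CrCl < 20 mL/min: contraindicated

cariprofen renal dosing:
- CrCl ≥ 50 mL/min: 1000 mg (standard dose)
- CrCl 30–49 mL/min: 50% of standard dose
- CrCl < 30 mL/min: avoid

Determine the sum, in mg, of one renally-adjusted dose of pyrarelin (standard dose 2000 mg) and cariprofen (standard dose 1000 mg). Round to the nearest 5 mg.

3000 mg

CrCl = (140 − 34) × 108 / (72 × 1.26) = 11448.0 / 90.72 ≈ 126.2 mL/min
CrCl ≈ 126 mL/min.
pyrarelin: ≥ 65 mL/min → 100% of 2000 mg = 2000 mg.
cariprofen: ≥ 50 mL/min → 100% of 1000 mg = 1000 mg.
Total = 2000 + 1000 = 3000 mg.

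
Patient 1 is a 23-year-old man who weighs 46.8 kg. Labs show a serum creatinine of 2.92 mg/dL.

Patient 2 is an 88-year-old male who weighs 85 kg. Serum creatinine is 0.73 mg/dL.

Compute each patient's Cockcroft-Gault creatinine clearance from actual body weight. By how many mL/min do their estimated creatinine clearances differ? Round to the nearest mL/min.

58 mL/min

Patient 1: CrCl = (140 − 23) × 46.8 / (72 × 2.92) = 5475.6 / 210.24 ≈ 26.0 mL/min
Patient 2: CrCl = (140 − 88) × 85 / (72 × 0.73) = 4420.0 / 52.56 ≈ 84.1 mL/min
|26.0 − 84.1| = 58.1 mL/min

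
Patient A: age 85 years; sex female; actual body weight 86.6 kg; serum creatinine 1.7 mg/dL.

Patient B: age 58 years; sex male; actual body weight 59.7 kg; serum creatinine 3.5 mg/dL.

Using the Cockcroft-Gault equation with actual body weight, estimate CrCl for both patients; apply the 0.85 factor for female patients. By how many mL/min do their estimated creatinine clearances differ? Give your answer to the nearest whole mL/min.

Patient A: CrCl = (140 − 85) × 86.6 / (72 × 1.7) × 0.85 = 4763.0 / 122.40 × 0.85 ≈ 33.1 mL/min
Patient B: CrCl = (140 − 58) × 59.7 / (72 × 3.5) = 4895.4 / 252.00 ≈ 19.4 mL/min
|33.1 − 19.4| = 13.7 mL/min

14 mL/min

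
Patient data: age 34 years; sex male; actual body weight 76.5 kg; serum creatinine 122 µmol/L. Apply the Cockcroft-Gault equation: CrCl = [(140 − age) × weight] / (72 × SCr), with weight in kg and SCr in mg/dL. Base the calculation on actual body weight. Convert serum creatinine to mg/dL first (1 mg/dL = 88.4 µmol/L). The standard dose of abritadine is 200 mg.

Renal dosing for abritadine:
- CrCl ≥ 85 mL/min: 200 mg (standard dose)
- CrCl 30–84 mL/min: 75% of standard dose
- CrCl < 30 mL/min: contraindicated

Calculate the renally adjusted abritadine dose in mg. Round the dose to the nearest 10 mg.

SCr = 122 / 88.4 = 1.38 mg/dL
CrCl = (140 − 34) × 76.5 / (72 × 1.38) = 8109.0 / 99.36 ≈ 81.6 mL/min
CrCl ≈ 82 mL/min → bracket 30–84 mL/min.
75% of 200 mg = 150 mg

150 mg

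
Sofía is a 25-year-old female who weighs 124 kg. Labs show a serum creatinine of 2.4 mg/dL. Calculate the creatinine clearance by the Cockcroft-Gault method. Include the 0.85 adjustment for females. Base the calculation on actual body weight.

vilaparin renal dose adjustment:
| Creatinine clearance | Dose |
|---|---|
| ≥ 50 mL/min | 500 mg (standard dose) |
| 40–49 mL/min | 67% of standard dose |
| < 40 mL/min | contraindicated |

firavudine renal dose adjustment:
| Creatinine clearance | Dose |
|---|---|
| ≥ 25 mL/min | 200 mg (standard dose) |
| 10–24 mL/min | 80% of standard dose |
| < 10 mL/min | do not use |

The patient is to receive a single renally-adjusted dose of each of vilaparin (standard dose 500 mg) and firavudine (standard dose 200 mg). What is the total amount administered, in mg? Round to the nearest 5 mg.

700 mg

CrCl = (140 − 25) × 124 / (72 × 2.4) × 0.85 = 14260.0 / 172.80 × 0.85 ≈ 70.1 mL/min
CrCl ≈ 70 mL/min.
vilaparin: ≥ 50 mL/min → 100% of 500 mg = 500 mg.
firavudine: ≥ 25 mL/min → 100% of 200 mg = 200 mg.
Total = 500 + 200 = 700 mg.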